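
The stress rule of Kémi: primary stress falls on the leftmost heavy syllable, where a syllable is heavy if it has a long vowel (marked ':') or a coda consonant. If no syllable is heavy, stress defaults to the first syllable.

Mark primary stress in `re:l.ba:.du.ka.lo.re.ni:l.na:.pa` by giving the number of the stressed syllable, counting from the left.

Weights: 1 re:l H, 2 ba: H, 3 du L, 4 ka L, 5 lo L, 6 re L, 7 ni:l H, 8 na: H, 9 pa L.
Heavy syllables in the domain: 1, 2, 7, 8. The leftmost is syllable 1 (re:l).
Primary stress: syllable 1 → ˈre:l.ba:.du.ka.lo.re.ni:l.na:.pa.

1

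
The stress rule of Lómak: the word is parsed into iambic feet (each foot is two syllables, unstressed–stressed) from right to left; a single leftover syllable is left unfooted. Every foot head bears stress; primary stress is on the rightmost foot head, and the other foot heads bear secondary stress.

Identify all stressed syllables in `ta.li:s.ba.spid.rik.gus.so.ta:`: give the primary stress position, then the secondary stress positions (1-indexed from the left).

Parse right to left into iambic (σˈσ) feet: (ta.ˈli:s) (ba.ˈspid) (rik.ˈgus) (so.ˈta:).
Foot heads (stressed positions): 2, 4, 6, 8.
End Rule Rightmost: primary stress on the rightmost head = syllable 8.
Secondary stress on 2, 4, 6: ta.ˌli:s.ba.ˌspid.rik.ˌgus.so.ˈta:.

primary 8, secondary 2, 4, 6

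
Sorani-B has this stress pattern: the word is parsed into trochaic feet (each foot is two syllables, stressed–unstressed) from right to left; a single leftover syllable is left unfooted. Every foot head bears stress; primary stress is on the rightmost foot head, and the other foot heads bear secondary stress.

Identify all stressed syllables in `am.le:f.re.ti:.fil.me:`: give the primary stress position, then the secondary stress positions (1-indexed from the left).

Parse right to left into trochaic (ˈσσ) feet: (ˈam.le:f) (ˈre.ti:) (ˈfil.me:).
Foot heads (stressed positions): 1, 3, 5.
End Rule Rightmost: primary stress on the rightmost head = syllable 5.
Secondary stress on 1, 3: ˌam.le:f.ˌre.ti:.ˈfil.me:.

primary 5, secondary 1, 3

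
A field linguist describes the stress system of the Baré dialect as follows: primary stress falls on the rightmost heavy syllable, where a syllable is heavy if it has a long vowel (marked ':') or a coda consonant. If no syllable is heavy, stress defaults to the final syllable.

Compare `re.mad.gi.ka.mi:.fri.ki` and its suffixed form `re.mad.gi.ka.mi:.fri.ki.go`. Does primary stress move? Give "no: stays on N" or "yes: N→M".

no: stays on 5

Base `re.mad.gi.ka.mi:.fri.ki` (7 syllables):
  Weights: 1 re L, 2 mad H, 3 gi L, 4 ka L, 5 mi: H, 6 fri L, 7 ki L.
  Heavy syllables in the domain: 2, 5. The rightmost is syllable 5 (mi:).
  → primary stress on syllable 5.
Suffixed `re.mad.gi.ka.mi:.fri.ki.go` (8 syllables):
  Weights: 1 re L, 2 mad H, 3 gi L, 4 ka L, 5 mi: H, 6 fri L, 7 ki L, 8 go L.
  Heavy syllables in the domain: 2, 5. The rightmost is syllable 5 (mi:).
  → primary stress on syllable 5.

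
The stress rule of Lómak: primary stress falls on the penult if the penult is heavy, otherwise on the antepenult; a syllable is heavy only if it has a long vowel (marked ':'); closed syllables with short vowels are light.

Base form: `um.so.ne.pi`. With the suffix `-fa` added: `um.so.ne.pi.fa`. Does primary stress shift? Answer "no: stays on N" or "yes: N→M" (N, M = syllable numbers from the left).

Base `um.so.ne.pi` (4 syllables):
  Weights: 2 so L, 3 ne L, 4 pi L.
  The penult (syllable 3, ne) is light, so stress falls on the antepenult (syllable 2, so).
  → primary stress on syllable 2.
Suffixed `um.so.ne.pi.fa` (5 syllables):
  Weights: 3 ne L, 4 pi L, 5 fa L.
  The penult (syllable 4, pi) is light, so stress falls on the antepenult (syllable 3, ne).
  → primary stress on syllable 3.

yes: 2→3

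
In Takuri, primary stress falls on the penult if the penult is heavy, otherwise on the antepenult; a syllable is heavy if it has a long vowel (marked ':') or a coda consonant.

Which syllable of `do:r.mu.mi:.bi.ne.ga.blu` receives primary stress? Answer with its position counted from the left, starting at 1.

5

Weights: 5 ne L, 6 ga L, 7 blu L.
The penult (syllable 6, ga) is light, so stress falls on the antepenult (syllable 5, ne).
Primary stress: syllable 5 → do:r.mu.mi:.bi.ˈne.ga.blu.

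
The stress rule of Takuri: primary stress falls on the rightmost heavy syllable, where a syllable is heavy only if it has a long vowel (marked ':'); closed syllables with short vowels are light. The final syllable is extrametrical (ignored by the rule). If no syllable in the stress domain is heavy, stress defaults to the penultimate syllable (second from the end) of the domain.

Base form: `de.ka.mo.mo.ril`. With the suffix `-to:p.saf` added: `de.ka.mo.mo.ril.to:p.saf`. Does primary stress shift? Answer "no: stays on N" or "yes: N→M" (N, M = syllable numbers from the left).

Base `de.ka.mo.mo.ril` (5 syllables):
  The final syllable (5, ril) is extrametrical; the stress domain is syllables 1–4.
  Weights: 1 de L, 2 ka L, 3 mo L, 4 mo L.
  No heavy syllable in the domain; default to the penultimate syllable (second from the end) of the domain = syllable 3.
  → primary stress on syllable 3.
Suffixed `de.ka.mo.mo.ril.to:p.saf` (7 syllables):
  The final syllable (7, saf) is extrametrical; the stress domain is syllables 1–6.
  Weights: 1 de L, 2 ka L, 3 mo L, 4 mo L, 5 ril L, 6 to:p H.
  Heavy syllables in the domain: 6. The rightmost is syllable 6 (to:p).
  → primary stress on syllable 6.

yes: 3→6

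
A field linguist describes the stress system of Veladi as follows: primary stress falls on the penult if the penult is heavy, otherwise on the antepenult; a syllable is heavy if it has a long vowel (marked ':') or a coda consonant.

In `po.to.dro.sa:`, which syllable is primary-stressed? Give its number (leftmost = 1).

Weights: 2 to L, 3 dro L, 4 sa: H.
The penult (syllable 3, dro) is light, so stress falls on the antepenult (syllable 2, to).
Primary stress: syllable 2 → po.ˈto.dro.sa:.

2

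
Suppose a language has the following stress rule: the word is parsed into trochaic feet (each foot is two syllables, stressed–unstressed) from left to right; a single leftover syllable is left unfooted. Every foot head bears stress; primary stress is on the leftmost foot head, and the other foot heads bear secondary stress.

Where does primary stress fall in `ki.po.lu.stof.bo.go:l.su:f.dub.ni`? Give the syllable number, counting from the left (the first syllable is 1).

1

Parse left to right into trochaic (ˈσσ) feet: (ˈki.po) (ˈlu.stof) (ˈbo.go:l) (ˈsu:f.dub) ni. Syllable 9 is left unfooted.
Foot heads (stressed positions): 1, 3, 5, 7.
End Rule Leftmost: primary stress on the leftmost head = syllable 1.
Primary stress: syllable 1 → ˈki.po.lu.stof.bo.go:l.su:f.dub.ni.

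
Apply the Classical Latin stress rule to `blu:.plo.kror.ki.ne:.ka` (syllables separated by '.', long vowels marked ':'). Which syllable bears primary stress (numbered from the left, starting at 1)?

5

Classical Latin: stress the penult if heavy (long vowel or closed), else the antepenult.
Weights: 4 ki L, 5 ne: H, 6 ka L.
The penult (syllable 5, ne:) is heavy, so it takes stress.
Stress on syllable 5: blu:.plo.kror.ki.ˈne:.ka.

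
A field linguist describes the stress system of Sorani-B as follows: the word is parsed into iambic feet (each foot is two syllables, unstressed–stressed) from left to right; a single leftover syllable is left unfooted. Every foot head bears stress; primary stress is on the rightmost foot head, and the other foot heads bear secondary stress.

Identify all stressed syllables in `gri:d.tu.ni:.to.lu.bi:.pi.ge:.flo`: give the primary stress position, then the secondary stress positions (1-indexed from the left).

Parse left to right into iambic (σˈσ) feet: (gri:d.ˈtu) (ni:.ˈto) (lu.ˈbi:) (pi.ˈge:) flo. Syllable 9 is left unfooted.
Foot heads (stressed positions): 2, 4, 6, 8.
End Rule Rightmost: primary stress on the rightmost head = syllable 8.
Secondary stress on 2, 4, 6: gri:d.ˌtu.ni:.ˌto.lu.ˌbi:.pi.ˈge:.flo.

primary 8, secondary 2, 4, 6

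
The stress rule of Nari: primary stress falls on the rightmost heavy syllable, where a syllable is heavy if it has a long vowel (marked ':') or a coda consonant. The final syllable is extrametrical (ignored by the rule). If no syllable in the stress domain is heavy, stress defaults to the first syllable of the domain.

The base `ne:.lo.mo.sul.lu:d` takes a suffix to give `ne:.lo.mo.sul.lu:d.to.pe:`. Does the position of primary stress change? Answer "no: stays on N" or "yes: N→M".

yes: 4→5

Base `ne:.lo.mo.sul.lu:d` (5 syllables):
  The final syllable (5, lu:d) is extrametrical; the stress domain is syllables 1–4.
  Weights: 1 ne: H, 2 lo L, 3 mo L, 4 sul H.
  Heavy syllables in the domain: 1, 4. The rightmost is syllable 4 (sul).
  → primary stress on syllable 4.
Suffixed `ne:.lo.mo.sul.lu:d.to.pe:` (7 syllables):
  The final syllable (7, pe:) is extrametrical; the stress domain is syllables 1–6.
  Weights: 1 ne: H, 2 lo L, 3 mo L, 4 sul H, 5 lu:d H, 6 to L.
  Heavy syllables in the domain: 1, 4, 5. The rightmost is syllable 5 (lu:d).
  → primary stress on syllable 5.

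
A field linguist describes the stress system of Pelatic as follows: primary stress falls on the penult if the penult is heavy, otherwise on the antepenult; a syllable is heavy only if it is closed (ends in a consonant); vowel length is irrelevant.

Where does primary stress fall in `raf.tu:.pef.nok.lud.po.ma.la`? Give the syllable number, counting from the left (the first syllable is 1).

Weights: 6 po L, 7 ma L, 8 la L.
The penult (syllable 7, ma) is light, so stress falls on the antepenult (syllable 6, po).
Primary stress: syllable 6 → raf.tu:.pef.nok.lud.ˈpo.ma.la.

6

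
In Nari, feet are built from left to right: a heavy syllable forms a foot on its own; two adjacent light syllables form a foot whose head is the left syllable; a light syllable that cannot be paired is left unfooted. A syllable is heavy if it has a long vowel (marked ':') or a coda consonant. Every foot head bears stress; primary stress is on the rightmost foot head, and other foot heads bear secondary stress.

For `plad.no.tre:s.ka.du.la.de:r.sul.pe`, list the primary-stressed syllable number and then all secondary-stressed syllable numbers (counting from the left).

Weights: 1 plad H, 2 no L, 3 tre:s H, 4 ka L, 5 du L, 6 la L, 7 de:r H, 8 sul H, 9 pe L.
Parse left to right (heavy = foot alone; LL = one foot; stranded L unfooted): (ˈplad) no (ˈtre:s) (ˈka.du) la (ˈde:r) (ˈsul) pe.
Foot heads: 1, 3, 4, 7, 8.
Primary stress on the rightmost head = syllable 8.
Secondary stress on 1, 3, 4, 7: ˌplad.no.ˌtre:s.ˌka.du.la.ˌde:r.ˈsul.pe.

primary 8, secondary 1, 3, 4, 7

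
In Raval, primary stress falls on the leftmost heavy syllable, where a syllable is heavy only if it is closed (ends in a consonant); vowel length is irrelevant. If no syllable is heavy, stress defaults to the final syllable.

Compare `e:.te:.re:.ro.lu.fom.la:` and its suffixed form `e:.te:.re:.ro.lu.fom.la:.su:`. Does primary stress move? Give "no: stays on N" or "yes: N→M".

Base `e:.te:.re:.ro.lu.fom.la:` (7 syllables):
  Weights: 1 e: L, 2 te: L, 3 re: L, 4 ro L, 5 lu L, 6 fom H, 7 la: L.
  Heavy syllables in the domain: 6. The leftmost is syllable 6 (fom).
  → primary stress on syllable 6.
Suffixed `e:.te:.re:.ro.lu.fom.la:.su:` (8 syllables):
  Weights: 1 e: L, 2 te: L, 3 re: L, 4 ro L, 5 lu L, 6 fom H, 7 la: L, 8 su: L.
  Heavy syllables in the domain: 6. The leftmost is syllable 6 (fom).
  → primary stress on syllable 6.

no: stays on 6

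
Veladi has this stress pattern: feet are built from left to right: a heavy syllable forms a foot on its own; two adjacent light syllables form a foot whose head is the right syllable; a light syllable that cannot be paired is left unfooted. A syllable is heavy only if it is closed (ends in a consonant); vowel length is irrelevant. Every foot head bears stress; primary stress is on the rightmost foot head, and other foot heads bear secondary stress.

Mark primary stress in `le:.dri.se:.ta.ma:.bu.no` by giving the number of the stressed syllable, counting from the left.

6

Weights: 1 le: L, 2 dri L, 3 se: L, 4 ta L, 5 ma: L, 6 bu L, 7 no L.
Parse left to right (heavy = foot alone; LL = one foot; stranded L unfooted): (le:.ˈdri) (se:.ˈta) (ma:.ˈbu) no.
Foot heads: 2, 4, 6.
Primary stress on the rightmost head = syllable 6.
Primary stress: syllable 6 → le:.dri.se:.ta.ma:.ˈbu.no.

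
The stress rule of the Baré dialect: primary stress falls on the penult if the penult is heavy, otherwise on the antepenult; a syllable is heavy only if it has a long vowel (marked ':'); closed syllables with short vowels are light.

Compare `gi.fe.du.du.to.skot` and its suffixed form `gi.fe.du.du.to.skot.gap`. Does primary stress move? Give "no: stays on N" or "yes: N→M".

yes: 4→5

Base `gi.fe.du.du.to.skot` (6 syllables):
  Weights: 4 du L, 5 to L, 6 skot L.
  The penult (syllable 5, to) is light, so stress falls on the antepenult (syllable 4, du).
  → primary stress on syllable 4.
Suffixed `gi.fe.du.du.to.skot.gap` (7 syllables):
  Weights: 5 to L, 6 skot L, 7 gap L.
  The penult (syllable 6, skot) is light, so stress falls on the antepenult (syllable 5, to).
  → primary stress on syllable 5.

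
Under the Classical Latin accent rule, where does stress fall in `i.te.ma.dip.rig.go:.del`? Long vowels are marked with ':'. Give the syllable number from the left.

Classical Latin: stress the penult if heavy (long vowel or closed), else the antepenult.
Weights: 5 rig H, 6 go: H, 7 del H.
The penult (syllable 6, go:) is heavy, so it takes stress.
Stress on syllable 6: i.te.ma.dip.rig.ˈgo:.del.

6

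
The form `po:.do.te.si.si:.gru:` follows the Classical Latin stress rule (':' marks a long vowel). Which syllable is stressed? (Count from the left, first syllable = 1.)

Classical Latin: stress the penult if heavy (long vowel or closed), else the antepenult.
Weights: 4 si L, 5 si: H, 6 gru: H.
The penult (syllable 5, si:) is heavy, so it takes stress.
Stress on syllable 5: po:.do.te.si.ˈsi:.gru:.

5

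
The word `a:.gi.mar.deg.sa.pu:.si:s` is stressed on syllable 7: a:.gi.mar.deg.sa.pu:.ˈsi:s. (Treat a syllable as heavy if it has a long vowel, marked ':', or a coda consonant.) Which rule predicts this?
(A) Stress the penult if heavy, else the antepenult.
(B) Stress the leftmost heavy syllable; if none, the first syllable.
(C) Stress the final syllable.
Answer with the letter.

C

Rule A → syllable 6 (observed: 7).
Rule B → syllable 1 (observed: 7).
Rule C → syllable 7 ✓.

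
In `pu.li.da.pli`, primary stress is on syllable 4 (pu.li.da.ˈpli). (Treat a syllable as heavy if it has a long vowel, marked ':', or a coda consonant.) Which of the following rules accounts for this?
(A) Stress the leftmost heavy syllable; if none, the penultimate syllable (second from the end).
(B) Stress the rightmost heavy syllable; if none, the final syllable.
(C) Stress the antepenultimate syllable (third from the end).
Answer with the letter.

B

Rule A → syllable 3 (observed: 4).
Rule B → syllable 4 ✓.
Rule C → syllable 2 (observed: 4).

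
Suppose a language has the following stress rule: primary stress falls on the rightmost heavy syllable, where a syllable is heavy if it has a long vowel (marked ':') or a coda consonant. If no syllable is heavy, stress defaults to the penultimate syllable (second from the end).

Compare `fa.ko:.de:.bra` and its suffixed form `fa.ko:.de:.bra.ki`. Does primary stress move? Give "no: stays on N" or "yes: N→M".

no: stays on 3

Base `fa.ko:.de:.bra` (4 syllables):
  Weights: 1 fa L, 2 ko: H, 3 de: H, 4 bra L.
  Heavy syllables in the domain: 2, 3. The rightmost is syllable 3 (de:).
  → primary stress on syllable 3.
Suffixed `fa.ko:.de:.bra.ki` (5 syllables):
  Weights: 1 fa L, 2 ko: H, 3 de: H, 4 bra L, 5 ki L.
  Heavy syllables in the domain: 2, 3. The rightmost is syllable 3 (de:).
  → primary stress on syllable 3.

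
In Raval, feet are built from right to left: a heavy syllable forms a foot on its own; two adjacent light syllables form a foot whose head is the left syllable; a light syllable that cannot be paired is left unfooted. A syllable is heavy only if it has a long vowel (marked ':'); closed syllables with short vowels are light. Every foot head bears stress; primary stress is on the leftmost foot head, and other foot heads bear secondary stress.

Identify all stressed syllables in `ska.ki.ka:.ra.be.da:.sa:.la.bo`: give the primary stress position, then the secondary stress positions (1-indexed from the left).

primary 1, secondary 3, 4, 6, 7, 8

Weights: 1 ska L, 2 ki L, 3 ka: H, 4 ra L, 5 be L, 6 da: H, 7 sa: H, 8 la L, 9 bo L.
Parse right to left (heavy = foot alone; LL = one foot; stranded L unfooted): (ˈska.ki) (ˈka:) (ˈra.be) (ˈda:) (ˈsa:) (ˈla.bo).
Foot heads: 1, 3, 4, 6, 7, 8.
Primary stress on the leftmost head = syllable 1.
Secondary stress on 3, 4, 6, 7, 8: ˈska.ki.ˌka:.ˌra.be.ˌda:.ˌsa:.ˌla.bo.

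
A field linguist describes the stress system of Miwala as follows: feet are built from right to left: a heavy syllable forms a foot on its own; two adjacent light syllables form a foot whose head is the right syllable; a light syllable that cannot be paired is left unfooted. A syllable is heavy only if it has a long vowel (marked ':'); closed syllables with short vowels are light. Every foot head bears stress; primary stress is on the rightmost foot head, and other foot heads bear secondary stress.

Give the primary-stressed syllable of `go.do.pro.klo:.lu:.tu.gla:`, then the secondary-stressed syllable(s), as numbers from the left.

Weights: 1 go L, 2 do L, 3 pro L, 4 klo: H, 5 lu: H, 6 tu L, 7 gla: H.
Parse right to left (heavy = foot alone; LL = one foot; stranded L unfooted): go (do.ˈpro) (ˈklo:) (ˈlu:) tu (ˈgla:).
Foot heads: 3, 4, 5, 7.
Primary stress on the rightmost head = syllable 7.
Secondary stress on 3, 4, 5: go.do.ˌpro.ˌklo:.ˌlu:.tu.ˈgla:.

primary 7, secondary 3, 4, 5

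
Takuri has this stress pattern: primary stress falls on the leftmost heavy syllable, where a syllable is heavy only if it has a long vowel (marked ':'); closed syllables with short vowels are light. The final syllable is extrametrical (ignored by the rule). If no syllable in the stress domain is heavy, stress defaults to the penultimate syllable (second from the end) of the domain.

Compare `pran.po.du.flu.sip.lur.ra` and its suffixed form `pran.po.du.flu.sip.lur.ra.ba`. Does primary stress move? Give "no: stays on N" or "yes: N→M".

yes: 5→6

Base `pran.po.du.flu.sip.lur.ra` (7 syllables):
  The final syllable (7, ra) is extrametrical; the stress domain is syllables 1–6.
  Weights: 1 pran L, 2 po L, 3 du L, 4 flu L, 5 sip L, 6 lur L.
  No heavy syllable in the domain; default to the penultimate syllable (second from the end) of the domain = syllable 5.
  → primary stress on syllable 5.
Suffixed `pran.po.du.flu.sip.lur.ra.ba` (8 syllables):
  The final syllable (8, ba) is extrametrical; the stress domain is syllables 1–7.
  Weights: 1 pran L, 2 po L, 3 du L, 4 flu L, 5 sip L, 6 lur L, 7 ra L.
  No heavy syllable in the domain; default to the penultimate syllable (second from the end) of the domain = syllable 6.
  → primary stress on syllable 6.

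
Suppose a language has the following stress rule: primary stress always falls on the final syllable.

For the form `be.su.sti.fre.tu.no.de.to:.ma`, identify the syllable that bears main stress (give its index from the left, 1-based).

The word has 9 syllables; the final syllable is syllable 9 (ma).
Primary stress: syllable 9 → be.su.sti.fre.tu.no.de.to:.ˈma.

9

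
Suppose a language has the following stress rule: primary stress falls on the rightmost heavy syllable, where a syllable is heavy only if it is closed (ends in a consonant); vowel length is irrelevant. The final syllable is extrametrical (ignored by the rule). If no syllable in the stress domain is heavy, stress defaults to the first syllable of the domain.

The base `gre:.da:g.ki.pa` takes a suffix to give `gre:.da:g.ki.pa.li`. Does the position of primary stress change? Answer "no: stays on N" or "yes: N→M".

Base `gre:.da:g.ki.pa` (4 syllables):
  The final syllable (4, pa) is extrametrical; the stress domain is syllables 1–3.
  Weights: 1 gre: L, 2 da:g H, 3 ki L.
  Heavy syllables in the domain: 2. The rightmost is syllable 2 (da:g).
  → primary stress on syllable 2.
Suffixed `gre:.da:g.ki.pa.li` (5 syllables):
  The final syllable (5, li) is extrametrical; the stress domain is syllables 1–4.
  Weights: 1 gre: L, 2 da:g H, 3 ki L, 4 pa L.
  Heavy syllables in the domain: 2. The rightmost is syllable 2 (da:g).
  → primary stress on syllable 2.

no: stays on 2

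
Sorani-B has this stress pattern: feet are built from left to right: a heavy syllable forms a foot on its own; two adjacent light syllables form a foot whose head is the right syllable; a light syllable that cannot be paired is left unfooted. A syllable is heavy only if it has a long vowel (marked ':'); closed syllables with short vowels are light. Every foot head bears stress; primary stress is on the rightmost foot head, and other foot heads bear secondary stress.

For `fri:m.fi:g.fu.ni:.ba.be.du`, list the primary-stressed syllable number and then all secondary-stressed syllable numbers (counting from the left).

primary 6, secondary 1, 2, 4

Weights: 1 fri:m H, 2 fi:g H, 3 fu L, 4 ni: H, 5 ba L, 6 be L, 7 du L.
Parse left to right (heavy = foot alone; LL = one foot; stranded L unfooted): (ˈfri:m) (ˈfi:g) fu (ˈni:) (ba.ˈbe) du.
Foot heads: 1, 2, 4, 6.
Primary stress on the rightmost head = syllable 6.
Secondary stress on 1, 2, 4: ˌfri:m.ˌfi:g.fu.ˌni:.ba.ˈbe.du.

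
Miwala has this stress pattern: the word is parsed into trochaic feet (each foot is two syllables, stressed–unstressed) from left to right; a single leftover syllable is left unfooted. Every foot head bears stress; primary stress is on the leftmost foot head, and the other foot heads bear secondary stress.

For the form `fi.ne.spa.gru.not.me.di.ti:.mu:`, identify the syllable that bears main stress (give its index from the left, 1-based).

Parse left to right into trochaic (ˈσσ) feet: (ˈfi.ne) (ˈspa.gru) (ˈnot.me) (ˈdi.ti:) mu:. Syllable 9 is left unfooted.
Foot heads (stressed positions): 1, 3, 5, 7.
End Rule Leftmost: primary stress on the leftmost head = syllable 1.
Primary stress: syllable 1 → ˈfi.ne.spa.gru.not.me.di.ti:.mu:.

1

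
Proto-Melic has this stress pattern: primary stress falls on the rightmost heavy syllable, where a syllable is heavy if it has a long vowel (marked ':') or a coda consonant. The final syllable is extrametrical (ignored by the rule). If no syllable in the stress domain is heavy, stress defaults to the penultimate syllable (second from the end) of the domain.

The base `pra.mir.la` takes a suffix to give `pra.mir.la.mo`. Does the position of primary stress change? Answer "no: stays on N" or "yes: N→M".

no: stays on 2

Base `pra.mir.la` (3 syllables):
  The final syllable (3, la) is extrametrical; the stress domain is syllables 1–2.
  Weights: 1 pra L, 2 mir H.
  Heavy syllables in the domain: 2. The rightmost is syllable 2 (mir).
  → primary stress on syllable 2.
Suffixed `pra.mir.la.mo` (4 syllables):
  The final syllable (4, mo) is extrametrical; the stress domain is syllables 1–3.
  Weights: 1 pra L, 2 mir H, 3 la L.
  Heavy syllables in the domain: 2. The rightmost is syllable 2 (mir).
  → primary stress on syllable 2.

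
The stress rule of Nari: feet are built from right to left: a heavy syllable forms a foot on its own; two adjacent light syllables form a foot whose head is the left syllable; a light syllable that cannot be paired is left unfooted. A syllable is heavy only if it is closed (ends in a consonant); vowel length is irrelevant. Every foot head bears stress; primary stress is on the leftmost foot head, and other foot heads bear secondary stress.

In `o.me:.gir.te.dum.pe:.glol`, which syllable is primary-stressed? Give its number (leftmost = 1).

1

Weights: 1 o L, 2 me: L, 3 gir H, 4 te L, 5 dum H, 6 pe: L, 7 glol H.
Parse right to left (heavy = foot alone; LL = one foot; stranded L unfooted): (ˈo.me:) (ˈgir) te (ˈdum) pe: (ˈglol).
Foot heads: 1, 3, 5, 7.
Primary stress on the leftmost head = syllable 1.
Primary stress: syllable 1 → ˈo.me:.gir.te.dum.pe:.glol.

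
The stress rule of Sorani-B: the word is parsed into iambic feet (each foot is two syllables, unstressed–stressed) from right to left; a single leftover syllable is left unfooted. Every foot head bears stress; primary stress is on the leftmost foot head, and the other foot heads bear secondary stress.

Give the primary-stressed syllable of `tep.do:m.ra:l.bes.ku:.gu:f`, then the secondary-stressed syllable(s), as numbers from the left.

primary 2, secondary 4, 6

Parse right to left into iambic (σˈσ) feet: (tep.ˈdo:m) (ra:l.ˈbes) (ku:.ˈgu:f).
Foot heads (stressed positions): 2, 4, 6.
End Rule Leftmost: primary stress on the leftmost head = syllable 2.
Secondary stress on 4, 6: tep.ˈdo:m.ra:l.ˌbes.ku:.ˌgu:f.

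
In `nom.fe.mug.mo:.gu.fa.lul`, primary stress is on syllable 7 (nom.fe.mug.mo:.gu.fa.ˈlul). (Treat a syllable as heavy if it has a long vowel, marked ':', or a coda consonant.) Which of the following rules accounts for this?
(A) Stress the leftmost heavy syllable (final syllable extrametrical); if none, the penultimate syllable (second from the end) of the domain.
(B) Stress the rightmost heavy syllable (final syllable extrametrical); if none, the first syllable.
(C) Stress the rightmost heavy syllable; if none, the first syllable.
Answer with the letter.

Rule A → syllable 1 (observed: 7).
Rule B → syllable 4 (observed: 7).
Rule C → syllable 7 ✓.

C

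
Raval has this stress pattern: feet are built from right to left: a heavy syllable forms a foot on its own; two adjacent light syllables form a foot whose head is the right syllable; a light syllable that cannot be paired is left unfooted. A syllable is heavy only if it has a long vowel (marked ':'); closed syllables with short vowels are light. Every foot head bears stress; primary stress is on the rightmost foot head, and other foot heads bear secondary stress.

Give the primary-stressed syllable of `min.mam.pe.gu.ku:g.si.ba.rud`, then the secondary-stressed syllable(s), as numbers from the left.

primary 8, secondary 2, 4, 5

Weights: 1 min L, 2 mam L, 3 pe L, 4 gu L, 5 ku:g H, 6 si L, 7 ba L, 8 rud L.
Parse right to left (heavy = foot alone; LL = one foot; stranded L unfooted): (min.ˈmam) (pe.ˈgu) (ˈku:g) si (ba.ˈrud).
Foot heads: 2, 4, 5, 8.
Primary stress on the rightmost head = syllable 8.
Secondary stress on 2, 4, 5: min.ˌmam.pe.ˌgu.ˌku:g.si.ba.ˈrud.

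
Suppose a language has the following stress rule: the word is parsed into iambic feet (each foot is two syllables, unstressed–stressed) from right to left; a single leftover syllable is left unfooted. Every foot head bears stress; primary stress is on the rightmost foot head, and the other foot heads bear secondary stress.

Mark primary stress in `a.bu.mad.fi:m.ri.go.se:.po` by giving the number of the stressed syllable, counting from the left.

Parse right to left into iambic (σˈσ) feet: (a.ˈbu) (mad.ˈfi:m) (ri.ˈgo) (se:.ˈpo).
Foot heads (stressed positions): 2, 4, 6, 8.
End Rule Rightmost: primary stress on the rightmost head = syllable 8.
Primary stress: syllable 8 → a.bu.mad.fi:m.ri.go.se:.ˈpo.

8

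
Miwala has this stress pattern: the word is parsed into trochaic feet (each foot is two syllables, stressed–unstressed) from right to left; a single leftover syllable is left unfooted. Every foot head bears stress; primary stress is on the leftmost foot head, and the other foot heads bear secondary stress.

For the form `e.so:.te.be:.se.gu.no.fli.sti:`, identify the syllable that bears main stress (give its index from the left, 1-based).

2

Parse right to left into trochaic (ˈσσ) feet: e (ˈso:.te) (ˈbe:.se) (ˈgu.no) (ˈfli.sti:). Syllable 1 is left unfooted.
Foot heads (stressed positions): 2, 4, 6, 8.
End Rule Leftmost: primary stress on the leftmost head = syllable 2.
Primary stress: syllable 2 → e.ˈso:.te.be:.se.gu.no.fli.sti:.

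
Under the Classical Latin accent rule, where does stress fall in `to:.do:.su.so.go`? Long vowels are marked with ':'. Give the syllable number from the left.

3

Classical Latin: stress the penult if heavy (long vowel or closed), else the antepenult.
Weights: 3 su L, 4 so L, 5 go L.
The penult (syllable 4, so) is light, so stress falls on the antepenult (syllable 3, su).
Stress on syllable 3: to:.do:.ˈsu.so.go.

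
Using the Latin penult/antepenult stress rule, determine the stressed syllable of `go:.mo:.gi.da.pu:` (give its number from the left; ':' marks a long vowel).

3

Classical Latin: stress the penult if heavy (long vowel or closed), else the antepenult.
Weights: 3 gi L, 4 da L, 5 pu: H.
The penult (syllable 4, da) is light, so stress falls on the antepenult (syllable 3, gi).
Stress on syllable 3: go:.mo:.ˈgi.da.pu:.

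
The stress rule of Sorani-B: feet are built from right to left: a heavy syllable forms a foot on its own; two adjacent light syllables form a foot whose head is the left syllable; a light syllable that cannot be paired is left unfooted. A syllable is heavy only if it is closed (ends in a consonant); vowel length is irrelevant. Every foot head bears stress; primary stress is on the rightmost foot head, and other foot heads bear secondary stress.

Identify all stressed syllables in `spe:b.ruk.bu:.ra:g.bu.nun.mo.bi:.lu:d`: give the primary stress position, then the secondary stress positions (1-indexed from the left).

primary 9, secondary 1, 2, 4, 6, 7

Weights: 1 spe:b H, 2 ruk H, 3 bu: L, 4 ra:g H, 5 bu L, 6 nun H, 7 mo L, 8 bi: L, 9 lu:d H.
Parse right to left (heavy = foot alone; LL = one foot; stranded L unfooted): (ˈspe:b) (ˈruk) bu: (ˈra:g) bu (ˈnun) (ˈmo.bi:) (ˈlu:d).
Foot heads: 1, 2, 4, 6, 7, 9.
Primary stress on the rightmost head = syllable 9.
Secondary stress on 1, 2, 4, 6, 7: ˌspe:b.ˌruk.bu:.ˌra:g.bu.ˌnun.ˌmo.bi:.ˈlu:d.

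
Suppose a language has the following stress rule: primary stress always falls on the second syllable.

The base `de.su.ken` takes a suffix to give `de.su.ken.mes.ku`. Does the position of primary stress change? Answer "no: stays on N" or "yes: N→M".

Base `de.su.ken` (3 syllables):
  The word has 3 syllables; the second syllable is syllable 2 (su).
  → primary stress on syllable 2.
Suffixed `de.su.ken.mes.ku` (5 syllables):
  The word has 5 syllables; the second syllable is syllable 2 (su).
  → primary stress on syllable 2.

no: stays on 2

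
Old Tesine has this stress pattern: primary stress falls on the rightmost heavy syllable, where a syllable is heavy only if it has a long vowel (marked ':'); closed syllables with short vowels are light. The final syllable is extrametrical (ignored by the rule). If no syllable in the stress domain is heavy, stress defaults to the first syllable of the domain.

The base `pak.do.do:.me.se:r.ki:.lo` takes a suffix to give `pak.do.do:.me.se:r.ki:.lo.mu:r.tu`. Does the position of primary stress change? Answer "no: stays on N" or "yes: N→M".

yes: 6→8

Base `pak.do.do:.me.se:r.ki:.lo` (7 syllables):
  The final syllable (7, lo) is extrametrical; the stress domain is syllables 1–6.
  Weights: 1 pak L, 2 do L, 3 do: H, 4 me L, 5 se:r H, 6 ki: H.
  Heavy syllables in the domain: 3, 5, 6. The rightmost is syllable 6 (ki:).
  → primary stress on syllable 6.
Suffixed `pak.do.do:.me.se:r.ki:.lo.mu:r.tu` (9 syllables):
  The final syllable (9, tu) is extrametrical; the stress domain is syllables 1–8.
  Weights: 1 pak L, 2 do L, 3 do: H, 4 me L, 5 se:r H, 6 ki: H, 7 lo L, 8 mu:r H.
  Heavy syllables in the domain: 3, 5, 6, 8. The rightmost is syllable 8 (mu:r).
  → primary stress on syllable 8.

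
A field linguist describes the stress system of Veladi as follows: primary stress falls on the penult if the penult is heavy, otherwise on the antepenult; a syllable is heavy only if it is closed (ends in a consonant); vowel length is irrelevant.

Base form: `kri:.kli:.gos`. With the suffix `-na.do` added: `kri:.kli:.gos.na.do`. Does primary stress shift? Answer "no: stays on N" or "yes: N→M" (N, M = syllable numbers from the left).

Base `kri:.kli:.gos` (3 syllables):
  Weights: 1 kri: L, 2 kli: L, 3 gos H.
  The penult (syllable 2, kli:) is light, so stress falls on the antepenult (syllable 1, kri:).
  → primary stress on syllable 1.
Suffixed `kri:.kli:.gos.na.do` (5 syllables):
  Weights: 3 gos H, 4 na L, 5 do L.
  The penult (syllable 4, na) is light, so stress falls on the antepenult (syllable 3, gos).
  → primary stress on syllable 3.

yes: 1→3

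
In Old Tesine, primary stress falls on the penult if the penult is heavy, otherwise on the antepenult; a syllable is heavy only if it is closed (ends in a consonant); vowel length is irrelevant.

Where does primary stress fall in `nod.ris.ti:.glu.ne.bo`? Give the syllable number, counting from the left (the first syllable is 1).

Weights: 4 glu L, 5 ne L, 6 bo L.
The penult (syllable 5, ne) is light, so stress falls on the antepenult (syllable 4, glu).
Primary stress: syllable 4 → nod.ris.ti:.ˈglu.ne.bo.

4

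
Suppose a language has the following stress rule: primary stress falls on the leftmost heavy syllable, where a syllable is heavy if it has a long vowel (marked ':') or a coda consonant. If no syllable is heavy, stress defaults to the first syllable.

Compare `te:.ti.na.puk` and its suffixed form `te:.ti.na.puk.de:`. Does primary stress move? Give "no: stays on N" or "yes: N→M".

no: stays on 1

Base `te:.ti.na.puk` (4 syllables):
  Weights: 1 te: H, 2 ti L, 3 na L, 4 puk H.
  Heavy syllables in the domain: 1, 4. The leftmost is syllable 1 (te:).
  → primary stress on syllable 1.
Suffixed `te:.ti.na.puk.de:` (5 syllables):
  Weights: 1 te: H, 2 ti L, 3 na L, 4 puk H, 5 de: H.
  Heavy syllables in the domain: 1, 4, 5. The leftmost is syllable 1 (te:).
  → primary stress on syllable 1.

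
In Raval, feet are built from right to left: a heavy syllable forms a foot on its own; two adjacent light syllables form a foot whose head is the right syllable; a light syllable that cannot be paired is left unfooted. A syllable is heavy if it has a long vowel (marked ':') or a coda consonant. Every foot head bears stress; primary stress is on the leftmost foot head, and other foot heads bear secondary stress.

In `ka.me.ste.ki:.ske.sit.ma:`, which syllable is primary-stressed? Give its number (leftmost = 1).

3

Weights: 1 ka L, 2 me L, 3 ste L, 4 ki: H, 5 ske L, 6 sit H, 7 ma: H.
Parse right to left (heavy = foot alone; LL = one foot; stranded L unfooted): ka (me.ˈste) (ˈki:) ske (ˈsit) (ˈma:).
Foot heads: 3, 4, 6, 7.
Primary stress on the leftmost head = syllable 3.
Primary stress: syllable 3 → ka.me.ˈste.ki:.ske.sit.ma:.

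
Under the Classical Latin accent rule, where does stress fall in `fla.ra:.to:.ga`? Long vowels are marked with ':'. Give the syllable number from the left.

3

Classical Latin: stress the penult if heavy (long vowel or closed), else the antepenult.
Weights: 2 ra: H, 3 to: H, 4 ga L.
The penult (syllable 3, to:) is heavy, so it takes stress.
Stress on syllable 3: fla.ra:.ˈto:.ga.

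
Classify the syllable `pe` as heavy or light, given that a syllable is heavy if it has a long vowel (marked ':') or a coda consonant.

`pe`: short vowel, open (no coda). Short vowel, open → light.

light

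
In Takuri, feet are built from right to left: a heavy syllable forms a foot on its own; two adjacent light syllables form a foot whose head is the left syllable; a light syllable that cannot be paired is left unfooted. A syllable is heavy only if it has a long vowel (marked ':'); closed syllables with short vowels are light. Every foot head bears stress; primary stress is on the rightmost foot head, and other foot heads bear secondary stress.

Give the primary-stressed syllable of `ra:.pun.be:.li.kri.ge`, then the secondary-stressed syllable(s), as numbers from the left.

Weights: 1 ra: H, 2 pun L, 3 be: H, 4 li L, 5 kri L, 6 ge L.
Parse right to left (heavy = foot alone; LL = one foot; stranded L unfooted): (ˈra:) pun (ˈbe:) li (ˈkri.ge).
Foot heads: 1, 3, 5.
Primary stress on the rightmost head = syllable 5.
Secondary stress on 1, 3: ˌra:.pun.ˌbe:.li.ˈkri.ge.

primary 5, secondary 1, 3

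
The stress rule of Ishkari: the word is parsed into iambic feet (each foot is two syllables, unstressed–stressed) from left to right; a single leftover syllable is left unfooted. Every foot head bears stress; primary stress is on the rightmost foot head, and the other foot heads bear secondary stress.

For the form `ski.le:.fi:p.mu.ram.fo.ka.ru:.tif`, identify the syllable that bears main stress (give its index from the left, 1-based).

8

Parse left to right into iambic (σˈσ) feet: (ski.ˈle:) (fi:p.ˈmu) (ram.ˈfo) (ka.ˈru:) tif. Syllable 9 is left unfooted.
Foot heads (stressed positions): 2, 4, 6, 8.
End Rule Rightmost: primary stress on the rightmost head = syllable 8.
Primary stress: syllable 8 → ski.le:.fi:p.mu.ram.fo.ka.ˈru:.tif.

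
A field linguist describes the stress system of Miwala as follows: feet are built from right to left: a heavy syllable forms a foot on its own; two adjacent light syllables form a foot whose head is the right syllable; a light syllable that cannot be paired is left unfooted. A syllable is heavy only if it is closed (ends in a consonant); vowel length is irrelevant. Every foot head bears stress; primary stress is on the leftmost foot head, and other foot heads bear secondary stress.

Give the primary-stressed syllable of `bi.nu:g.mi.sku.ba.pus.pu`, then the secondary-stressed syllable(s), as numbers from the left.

primary 2, secondary 5, 6

Weights: 1 bi L, 2 nu:g H, 3 mi L, 4 sku L, 5 ba L, 6 pus H, 7 pu L.
Parse right to left (heavy = foot alone; LL = one foot; stranded L unfooted): bi (ˈnu:g) mi (sku.ˈba) (ˈpus) pu.
Foot heads: 2, 5, 6.
Primary stress on the leftmost head = syllable 2.
Secondary stress on 5, 6: bi.ˈnu:g.mi.sku.ˌba.ˌpus.pu.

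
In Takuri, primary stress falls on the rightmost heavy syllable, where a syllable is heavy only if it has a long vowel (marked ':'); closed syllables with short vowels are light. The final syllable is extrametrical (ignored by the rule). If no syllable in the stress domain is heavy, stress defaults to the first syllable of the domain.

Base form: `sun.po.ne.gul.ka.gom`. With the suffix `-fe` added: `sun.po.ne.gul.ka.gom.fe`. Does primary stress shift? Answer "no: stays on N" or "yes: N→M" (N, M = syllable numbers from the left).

no: stays on 1

Base `sun.po.ne.gul.ka.gom` (6 syllables):
  The final syllable (6, gom) is extrametrical; the stress domain is syllables 1–5.
  Weights: 1 sun L, 2 po L, 3 ne L, 4 gul L, 5 ka L.
  No heavy syllable in the domain; default to the first syllable of the domain = syllable 1.
  → primary stress on syllable 1.
Suffixed `sun.po.ne.gul.ka.gom.fe` (7 syllables):
  The final syllable (7, fe) is extrametrical; the stress domain is syllables 1–6.
  Weights: 1 sun L, 2 po L, 3 ne L, 4 gul L, 5 ka L, 6 gom L.
  No heavy syllable in the domain; default to the first syllable of the domain = syllable 1.
  → primary stress on syllable 1.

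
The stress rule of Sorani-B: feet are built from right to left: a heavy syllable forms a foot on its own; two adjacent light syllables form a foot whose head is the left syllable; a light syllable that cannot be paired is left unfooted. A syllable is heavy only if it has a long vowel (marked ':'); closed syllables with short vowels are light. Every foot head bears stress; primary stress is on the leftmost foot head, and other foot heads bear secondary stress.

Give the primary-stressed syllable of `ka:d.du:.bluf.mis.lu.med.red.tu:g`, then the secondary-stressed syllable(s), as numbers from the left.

primary 1, secondary 2, 4, 6, 8

Weights: 1 ka:d H, 2 du: H, 3 bluf L, 4 mis L, 5 lu L, 6 med L, 7 red L, 8 tu:g H.
Parse right to left (heavy = foot alone; LL = one foot; stranded L unfooted): (ˈka:d) (ˈdu:) bluf (ˈmis.lu) (ˈmed.red) (ˈtu:g).
Foot heads: 1, 2, 4, 6, 8.
Primary stress on the leftmost head = syllable 1.
Secondary stress on 2, 4, 6, 8: ˈka:d.ˌdu:.bluf.ˌmis.lu.ˌmed.red.ˌtu:g.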